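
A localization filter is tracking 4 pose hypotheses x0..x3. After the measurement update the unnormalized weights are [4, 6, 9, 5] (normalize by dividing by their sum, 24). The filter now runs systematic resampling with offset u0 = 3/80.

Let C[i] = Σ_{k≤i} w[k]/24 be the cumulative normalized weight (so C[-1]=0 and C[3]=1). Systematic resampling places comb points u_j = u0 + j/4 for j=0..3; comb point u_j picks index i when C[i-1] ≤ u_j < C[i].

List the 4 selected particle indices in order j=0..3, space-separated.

C = [1/6, 5/12, 19/24, 1]
j=0: u_0=3/80 ∈ [0, 1/6) → index 0
j=1: u_1=23/80 ∈ [1/6, 5/12) → index 1
j=2: u_2=43/80 ∈ [5/12, 19/24) → index 2
j=3: u_3=63/80 ∈ [5/12, 19/24) → index 2

0 1 2 2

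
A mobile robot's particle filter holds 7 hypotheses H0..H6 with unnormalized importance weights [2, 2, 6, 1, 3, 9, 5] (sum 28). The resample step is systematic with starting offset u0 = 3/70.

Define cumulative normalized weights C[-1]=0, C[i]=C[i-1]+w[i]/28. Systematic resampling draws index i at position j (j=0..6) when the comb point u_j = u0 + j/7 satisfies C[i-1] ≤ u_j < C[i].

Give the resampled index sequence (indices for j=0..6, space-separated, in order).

C = [1/14, 1/7, 5/14, 11/28, 1/2, 23/28, 1]
j=0: u_0=3/70 ∈ [0, 1/14) → index 0
j=1: u_1=13/70 ∈ [1/7, 5/14) → index 2
j=2: u_2=23/70 ∈ [1/7, 5/14) → index 2
j=3: u_3=33/70 ∈ [11/28, 1/2) → index 4
j=4: u_4=43/70 ∈ [1/2, 23/28) → index 5
j=5: u_5=53/70 ∈ [1/2, 23/28) → index 5
j=6: u_6=9/10 ∈ [23/28, 1) → index 6

0 2 2 4 5 5 6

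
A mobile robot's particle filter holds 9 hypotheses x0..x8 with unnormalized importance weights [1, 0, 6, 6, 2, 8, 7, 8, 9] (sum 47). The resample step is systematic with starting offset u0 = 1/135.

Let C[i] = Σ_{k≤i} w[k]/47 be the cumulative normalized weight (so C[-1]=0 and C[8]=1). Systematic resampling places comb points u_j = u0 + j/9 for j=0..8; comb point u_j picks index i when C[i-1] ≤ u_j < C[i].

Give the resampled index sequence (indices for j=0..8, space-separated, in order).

0 2 3 5 5 6 7 7 8

C = [1/47, 1/47, 7/47, 13/47, 15/47, 23/47, 30/47, 38/47, 1]
j=0: u_0=1/135 ∈ [0, 1/47) → index 0
j=1: u_1=16/135 ∈ [1/47, 7/47) → index 2
j=2: u_2=31/135 ∈ [7/47, 13/47) → index 3
j=3: u_3=46/135 ∈ [15/47, 23/47) → index 5
j=4: u_4=61/135 ∈ [15/47, 23/47) → index 5
j=5: u_5=76/135 ∈ [23/47, 30/47) → index 6
j=6: u_6=91/135 ∈ [30/47, 38/47) → index 7
j=7: u_7=106/135 ∈ [30/47, 38/47) → index 7
j=8: u_8=121/135 ∈ [38/47, 1) → index 8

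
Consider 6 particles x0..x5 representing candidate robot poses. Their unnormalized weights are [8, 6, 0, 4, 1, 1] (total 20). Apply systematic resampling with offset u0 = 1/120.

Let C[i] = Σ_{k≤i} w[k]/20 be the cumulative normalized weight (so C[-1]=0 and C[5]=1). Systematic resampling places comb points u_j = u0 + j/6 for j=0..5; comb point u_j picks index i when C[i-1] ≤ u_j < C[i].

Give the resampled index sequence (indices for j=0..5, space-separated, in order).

C = [2/5, 7/10, 7/10, 9/10, 19/20, 1]
j=0: u_0=1/120 ∈ [0, 2/5) → index 0
j=1: u_1=7/40 ∈ [0, 2/5) → index 0
j=2: u_2=41/120 ∈ [0, 2/5) → index 0
j=3: u_3=61/120 ∈ [2/5, 7/10) → index 1
j=4: u_4=27/40 ∈ [2/5, 7/10) → index 1
j=5: u_5=101/120 ∈ [7/10, 9/10) → index 3

0 0 0 1 1 3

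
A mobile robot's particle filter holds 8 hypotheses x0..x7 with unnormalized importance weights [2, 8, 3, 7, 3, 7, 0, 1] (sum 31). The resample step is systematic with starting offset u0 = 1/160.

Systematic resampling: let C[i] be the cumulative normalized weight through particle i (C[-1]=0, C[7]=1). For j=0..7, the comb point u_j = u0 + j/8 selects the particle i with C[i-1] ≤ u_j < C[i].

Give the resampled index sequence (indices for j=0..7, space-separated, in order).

0 1 1 2 3 3 5 5

C = [2/31, 10/31, 13/31, 20/31, 23/31, 30/31, 30/31, 1]
j=0: u_0=1/160 ∈ [0, 2/31) → index 0
j=1: u_1=21/160 ∈ [2/31, 10/31) → index 1
j=2: u_2=41/160 ∈ [2/31, 10/31) → index 1
j=3: u_3=61/160 ∈ [10/31, 13/31) → index 2
j=4: u_4=81/160 ∈ [13/31, 20/31) → index 3
j=5: u_5=101/160 ∈ [13/31, 20/31) → index 3
j=6: u_6=121/160 ∈ [23/31, 30/31) → index 5
j=7: u_7=141/160 ∈ [23/31, 30/31) → index 5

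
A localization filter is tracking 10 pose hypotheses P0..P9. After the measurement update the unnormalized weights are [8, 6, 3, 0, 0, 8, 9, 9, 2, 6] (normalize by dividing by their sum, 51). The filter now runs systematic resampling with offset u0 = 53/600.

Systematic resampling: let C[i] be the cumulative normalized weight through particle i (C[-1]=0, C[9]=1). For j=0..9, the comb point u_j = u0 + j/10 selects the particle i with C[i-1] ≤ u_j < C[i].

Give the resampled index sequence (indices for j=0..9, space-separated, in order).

0 1 2 5 5 6 7 7 9 9

C = [8/51, 14/51, 1/3, 1/3, 1/3, 25/51, 2/3, 43/51, 15/17, 1]
j=0: u_0=53/600 ∈ [0, 8/51) → index 0
j=1: u_1=113/600 ∈ [8/51, 14/51) → index 1
j=2: u_2=173/600 ∈ [14/51, 1/3) → index 2
j=3: u_3=233/600 ∈ [1/3, 25/51) → index 5
j=4: u_4=293/600 ∈ [1/3, 25/51) → index 5
j=5: u_5=353/600 ∈ [25/51, 2/3) → index 6
j=6: u_6=413/600 ∈ [2/3, 43/51) → index 7
j=7: u_7=473/600 ∈ [2/3, 43/51) → index 7
j=8: u_8=533/600 ∈ [15/17, 1) → index 9
j=9: u_9=593/600 ∈ [15/17, 1) → index 9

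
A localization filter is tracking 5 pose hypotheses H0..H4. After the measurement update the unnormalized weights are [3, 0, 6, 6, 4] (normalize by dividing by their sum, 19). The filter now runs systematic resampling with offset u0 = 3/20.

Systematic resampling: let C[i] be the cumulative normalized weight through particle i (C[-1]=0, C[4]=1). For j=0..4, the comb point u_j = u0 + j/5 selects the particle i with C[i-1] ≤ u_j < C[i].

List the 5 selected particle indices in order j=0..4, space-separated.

C = [3/19, 3/19, 9/19, 15/19, 1]
j=0: u_0=3/20 ∈ [0, 3/19) → index 0
j=1: u_1=7/20 ∈ [3/19, 9/19) → index 2
j=2: u_2=11/20 ∈ [9/19, 15/19) → index 3
j=3: u_3=3/4 ∈ [9/19, 15/19) → index 3
j=4: u_4=19/20 ∈ [15/19, 1) → index 4

0 2 3 3 4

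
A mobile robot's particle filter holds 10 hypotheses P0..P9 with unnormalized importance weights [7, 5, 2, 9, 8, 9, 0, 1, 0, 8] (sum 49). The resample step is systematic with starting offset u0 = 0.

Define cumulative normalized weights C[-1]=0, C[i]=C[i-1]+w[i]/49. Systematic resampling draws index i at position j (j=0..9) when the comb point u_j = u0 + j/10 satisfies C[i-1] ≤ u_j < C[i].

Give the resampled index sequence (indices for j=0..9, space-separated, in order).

0 0 1 3 3 4 4 5 5 9

C = [1/7, 12/49, 2/7, 23/49, 31/49, 40/49, 40/49, 41/49, 41/49, 1]
j=0: u_0=0 ∈ [0, 1/7) → index 0
j=1: u_1=1/10 ∈ [0, 1/7) → index 0
j=2: u_2=1/5 ∈ [1/7, 12/49) → index 1
j=3: u_3=3/10 ∈ [2/7, 23/49) → index 3
j=4: u_4=2/5 ∈ [2/7, 23/49) → index 3
j=5: u_5=1/2 ∈ [23/49, 31/49) → index 4
j=6: u_6=3/5 ∈ [23/49, 31/49) → index 4
j=7: u_7=7/10 ∈ [31/49, 40/49) → index 5
j=8: u_8=4/5 ∈ [31/49, 40/49) → index 5
j=9: u_9=9/10 ∈ [41/49, 1) → index 9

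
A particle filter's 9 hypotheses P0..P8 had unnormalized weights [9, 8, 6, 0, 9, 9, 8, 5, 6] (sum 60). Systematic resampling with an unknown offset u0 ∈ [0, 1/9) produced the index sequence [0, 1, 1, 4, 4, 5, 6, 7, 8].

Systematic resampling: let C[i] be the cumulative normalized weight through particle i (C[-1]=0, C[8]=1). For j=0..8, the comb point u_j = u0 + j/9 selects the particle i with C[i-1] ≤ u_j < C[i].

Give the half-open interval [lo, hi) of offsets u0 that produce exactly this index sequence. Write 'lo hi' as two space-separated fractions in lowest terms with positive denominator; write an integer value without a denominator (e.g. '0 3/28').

1/20 11/180

C = [3/20, 17/60, 23/60, 23/60, 8/15, 41/60, 49/60, 9/10, 1]
j=0 picked index 0: u0 ∈ [0, 3/20)
j=1 picked index 1: u0 ∈ [7/180, 31/180)
j=2 picked index 1: u0 ∈ [-13/180, 11/180)
j=3 picked index 4: u0 ∈ [1/20, 1/5)
j=4 picked index 4: u0 ∈ [-11/180, 4/45)
j=5 picked index 5: u0 ∈ [-1/45, 23/180)
j=6 picked index 6: u0 ∈ [1/60, 3/20)
j=7 picked index 7: u0 ∈ [7/180, 11/90)
j=8 picked index 8: u0 ∈ [1/90, 1/9)
intersection: [1/20, 11/180)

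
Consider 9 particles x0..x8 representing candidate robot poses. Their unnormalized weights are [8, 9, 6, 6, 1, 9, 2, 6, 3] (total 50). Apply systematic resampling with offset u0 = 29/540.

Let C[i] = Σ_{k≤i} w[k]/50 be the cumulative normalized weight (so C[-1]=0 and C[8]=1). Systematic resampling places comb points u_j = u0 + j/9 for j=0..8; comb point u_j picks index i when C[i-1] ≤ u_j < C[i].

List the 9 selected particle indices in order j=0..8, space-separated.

C = [4/25, 17/50, 23/50, 29/50, 3/5, 39/50, 41/50, 47/50, 1]
j=0: u_0=29/540 ∈ [0, 4/25) → index 0
j=1: u_1=89/540 ∈ [4/25, 17/50) → index 1
j=2: u_2=149/540 ∈ [4/25, 17/50) → index 1
j=3: u_3=209/540 ∈ [17/50, 23/50) → index 2
j=4: u_4=269/540 ∈ [23/50, 29/50) → index 3
j=5: u_5=329/540 ∈ [3/5, 39/50) → index 5
j=6: u_6=389/540 ∈ [3/5, 39/50) → index 5
j=7: u_7=449/540 ∈ [41/50, 47/50) → index 7
j=8: u_8=509/540 ∈ [47/50, 1) → index 8

0 1 1 2 3 5 5 7 8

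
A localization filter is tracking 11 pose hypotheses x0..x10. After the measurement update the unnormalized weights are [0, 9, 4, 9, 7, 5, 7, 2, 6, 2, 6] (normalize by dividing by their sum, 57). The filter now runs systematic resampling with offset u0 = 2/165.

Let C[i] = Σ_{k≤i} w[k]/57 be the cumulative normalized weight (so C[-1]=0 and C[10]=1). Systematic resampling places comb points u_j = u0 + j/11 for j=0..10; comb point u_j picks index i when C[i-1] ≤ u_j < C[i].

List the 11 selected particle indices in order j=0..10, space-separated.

1 1 2 3 3 4 5 6 7 8 10

C = [0, 3/19, 13/57, 22/57, 29/57, 34/57, 41/57, 43/57, 49/57, 17/19, 1]
j=0: u_0=2/165 ∈ [0, 3/19) → index 1
j=1: u_1=17/165 ∈ [0, 3/19) → index 1
j=2: u_2=32/165 ∈ [3/19, 13/57) → index 2
j=3: u_3=47/165 ∈ [13/57, 22/57) → index 3
j=4: u_4=62/165 ∈ [13/57, 22/57) → index 3
j=5: u_5=7/15 ∈ [22/57, 29/57) → index 4
j=6: u_6=92/165 ∈ [29/57, 34/57) → index 5
j=7: u_7=107/165 ∈ [34/57, 41/57) → index 6
j=8: u_8=122/165 ∈ [41/57, 43/57) → index 7
j=9: u_9=137/165 ∈ [43/57, 49/57) → index 8
j=10: u_10=152/165 ∈ [17/19, 1) → index 10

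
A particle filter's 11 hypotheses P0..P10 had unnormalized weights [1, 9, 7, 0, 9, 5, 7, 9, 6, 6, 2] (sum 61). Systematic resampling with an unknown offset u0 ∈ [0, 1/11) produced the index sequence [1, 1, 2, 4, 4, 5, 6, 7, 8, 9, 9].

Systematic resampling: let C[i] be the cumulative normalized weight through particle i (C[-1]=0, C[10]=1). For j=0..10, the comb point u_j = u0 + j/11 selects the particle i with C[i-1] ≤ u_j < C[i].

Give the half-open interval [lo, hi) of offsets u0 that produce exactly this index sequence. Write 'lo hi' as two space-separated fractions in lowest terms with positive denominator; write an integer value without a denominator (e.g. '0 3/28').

C = [1/61, 10/61, 17/61, 17/61, 26/61, 31/61, 38/61, 47/61, 53/61, 59/61, 1]
j=0 picked index 1: u0 ∈ [1/61, 10/61)
j=1 picked index 1: u0 ∈ [-50/671, 49/671)
j=2 picked index 2: u0 ∈ [-12/671, 65/671)
j=3 picked index 4: u0 ∈ [4/671, 103/671)
j=4 picked index 4: u0 ∈ [-57/671, 42/671)
j=5 picked index 5: u0 ∈ [-19/671, 36/671)
j=6 picked index 6: u0 ∈ [-25/671, 52/671)
j=7 picked index 7: u0 ∈ [-9/671, 90/671)
j=8 picked index 8: u0 ∈ [29/671, 95/671)
j=9 picked index 9: u0 ∈ [34/671, 100/671)
j=10 picked index 9: u0 ∈ [-27/671, 39/671)
intersection: [34/671, 36/671)

34/671 36/671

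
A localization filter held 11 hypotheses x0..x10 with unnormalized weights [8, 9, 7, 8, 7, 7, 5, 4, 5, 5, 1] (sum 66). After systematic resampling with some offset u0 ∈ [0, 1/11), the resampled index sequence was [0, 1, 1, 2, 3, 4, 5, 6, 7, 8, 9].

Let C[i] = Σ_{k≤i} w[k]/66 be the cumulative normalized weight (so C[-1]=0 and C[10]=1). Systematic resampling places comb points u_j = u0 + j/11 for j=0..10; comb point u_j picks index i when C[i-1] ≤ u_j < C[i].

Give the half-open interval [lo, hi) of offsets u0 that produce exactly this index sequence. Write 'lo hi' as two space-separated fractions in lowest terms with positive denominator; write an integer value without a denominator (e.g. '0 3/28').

2/33 5/66

C = [4/33, 17/66, 4/11, 16/33, 13/22, 23/33, 17/22, 5/6, 10/11, 65/66, 1]
j=0 picked index 0: u0 ∈ [0, 4/33)
j=1 picked index 1: u0 ∈ [1/33, 1/6)
j=2 picked index 1: u0 ∈ [-2/33, 5/66)
j=3 picked index 2: u0 ∈ [-1/66, 1/11)
j=4 picked index 3: u0 ∈ [0, 4/33)
j=5 picked index 4: u0 ∈ [1/33, 3/22)
j=6 picked index 5: u0 ∈ [1/22, 5/33)
j=7 picked index 6: u0 ∈ [2/33, 3/22)
j=8 picked index 7: u0 ∈ [1/22, 7/66)
j=9 picked index 8: u0 ∈ [1/66, 1/11)
j=10 picked index 9: u0 ∈ [0, 5/66)
intersection: [2/33, 5/66)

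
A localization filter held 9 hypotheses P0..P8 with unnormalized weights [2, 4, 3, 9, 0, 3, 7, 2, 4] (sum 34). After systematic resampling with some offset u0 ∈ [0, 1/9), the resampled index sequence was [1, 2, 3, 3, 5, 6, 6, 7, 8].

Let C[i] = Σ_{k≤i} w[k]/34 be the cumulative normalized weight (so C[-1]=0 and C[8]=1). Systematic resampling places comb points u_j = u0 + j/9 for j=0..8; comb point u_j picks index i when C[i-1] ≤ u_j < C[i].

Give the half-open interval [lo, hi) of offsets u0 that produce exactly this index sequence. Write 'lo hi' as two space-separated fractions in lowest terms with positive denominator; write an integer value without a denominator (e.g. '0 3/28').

C = [1/17, 3/17, 9/34, 9/17, 9/17, 21/34, 14/17, 15/17, 1]
j=0 picked index 1: u0 ∈ [1/17, 3/17)
j=1 picked index 2: u0 ∈ [10/153, 47/306)
j=2 picked index 3: u0 ∈ [13/306, 47/153)
j=3 picked index 3: u0 ∈ [-7/102, 10/51)
j=4 picked index 5: u0 ∈ [13/153, 53/306)
j=5 picked index 6: u0 ∈ [19/306, 41/153)
j=6 picked index 6: u0 ∈ [-5/102, 8/51)
j=7 picked index 7: u0 ∈ [7/153, 16/153)
j=8 picked index 8: u0 ∈ [-1/153, 1/9)
intersection: [13/153, 16/153)

13/153 16/153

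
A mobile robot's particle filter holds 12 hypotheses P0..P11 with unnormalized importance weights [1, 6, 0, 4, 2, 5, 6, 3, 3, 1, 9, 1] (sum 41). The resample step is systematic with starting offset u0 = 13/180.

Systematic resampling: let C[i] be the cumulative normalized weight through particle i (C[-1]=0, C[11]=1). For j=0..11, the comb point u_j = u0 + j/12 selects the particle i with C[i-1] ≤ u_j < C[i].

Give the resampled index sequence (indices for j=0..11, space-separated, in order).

1 1 3 5 5 6 6 7 9 10 10 11

C = [1/41, 7/41, 7/41, 11/41, 13/41, 18/41, 24/41, 27/41, 30/41, 31/41, 40/41, 1]
j=0: u_0=13/180 ∈ [1/41, 7/41) → index 1
j=1: u_1=7/45 ∈ [1/41, 7/41) → index 1
j=2: u_2=43/180 ∈ [7/41, 11/41) → index 3
j=3: u_3=29/90 ∈ [13/41, 18/41) → index 5
j=4: u_4=73/180 ∈ [13/41, 18/41) → index 5
j=5: u_5=22/45 ∈ [18/41, 24/41) → index 6
j=6: u_6=103/180 ∈ [18/41, 24/41) → index 6
j=7: u_7=59/90 ∈ [24/41, 27/41) → index 7
j=8: u_8=133/180 ∈ [30/41, 31/41) → index 9
j=9: u_9=37/45 ∈ [31/41, 40/41) → index 10
j=10: u_10=163/180 ∈ [31/41, 40/41) → index 10
j=11: u_11=89/90 ∈ [40/41, 1) → index 11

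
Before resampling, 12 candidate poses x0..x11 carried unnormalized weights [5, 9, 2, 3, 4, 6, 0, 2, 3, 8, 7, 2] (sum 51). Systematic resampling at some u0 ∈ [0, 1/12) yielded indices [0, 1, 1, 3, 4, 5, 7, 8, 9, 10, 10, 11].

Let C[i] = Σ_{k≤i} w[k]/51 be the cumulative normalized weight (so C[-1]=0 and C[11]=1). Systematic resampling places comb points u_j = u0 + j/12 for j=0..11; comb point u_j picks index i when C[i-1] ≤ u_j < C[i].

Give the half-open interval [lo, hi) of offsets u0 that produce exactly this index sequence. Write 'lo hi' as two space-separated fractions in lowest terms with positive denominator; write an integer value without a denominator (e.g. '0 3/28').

C = [5/51, 14/51, 16/51, 19/51, 23/51, 29/51, 29/51, 31/51, 2/3, 14/17, 49/51, 1]
j=0 picked index 0: u0 ∈ [0, 5/51)
j=1 picked index 1: u0 ∈ [1/68, 13/68)
j=2 picked index 1: u0 ∈ [-7/102, 11/102)
j=3 picked index 3: u0 ∈ [13/204, 25/204)
j=4 picked index 4: u0 ∈ [2/51, 2/17)
j=5 picked index 5: u0 ∈ [7/204, 31/204)
j=6 picked index 7: u0 ∈ [7/102, 11/102)
j=7 picked index 8: u0 ∈ [5/204, 1/12)
j=8 picked index 9: u0 ∈ [0, 8/51)
j=9 picked index 10: u0 ∈ [5/68, 43/204)
j=10 picked index 10: u0 ∈ [-1/102, 13/102)
j=11 picked index 11: u0 ∈ [3/68, 1/12)
intersection: [5/68, 1/12)

5/68 1/12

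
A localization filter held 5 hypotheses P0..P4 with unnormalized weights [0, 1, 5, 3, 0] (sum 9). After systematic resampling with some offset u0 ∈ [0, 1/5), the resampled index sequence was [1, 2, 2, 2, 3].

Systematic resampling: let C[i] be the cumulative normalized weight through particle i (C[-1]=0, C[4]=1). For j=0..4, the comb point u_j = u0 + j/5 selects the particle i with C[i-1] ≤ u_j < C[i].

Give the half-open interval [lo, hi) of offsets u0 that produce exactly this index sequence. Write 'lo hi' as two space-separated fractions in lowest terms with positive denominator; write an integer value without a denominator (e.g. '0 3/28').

0 1/15

C = [0, 1/9, 2/3, 1, 1]
j=0 picked index 1: u0 ∈ [0, 1/9)
j=1 picked index 2: u0 ∈ [-4/45, 7/15)
j=2 picked index 2: u0 ∈ [-13/45, 4/15)
j=3 picked index 2: u0 ∈ [-22/45, 1/15)
j=4 picked index 3: u0 ∈ [-2/15, 1/5)
intersection: [0, 1/15)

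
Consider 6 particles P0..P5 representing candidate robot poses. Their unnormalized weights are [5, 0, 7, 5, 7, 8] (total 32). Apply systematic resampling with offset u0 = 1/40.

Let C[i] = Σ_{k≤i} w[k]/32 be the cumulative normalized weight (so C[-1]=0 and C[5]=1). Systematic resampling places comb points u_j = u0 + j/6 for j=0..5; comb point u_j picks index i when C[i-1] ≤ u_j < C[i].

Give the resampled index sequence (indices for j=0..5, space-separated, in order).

C = [5/32, 5/32, 3/8, 17/32, 3/4, 1]
j=0: u_0=1/40 ∈ [0, 5/32) → index 0
j=1: u_1=23/120 ∈ [5/32, 3/8) → index 2
j=2: u_2=43/120 ∈ [5/32, 3/8) → index 2
j=3: u_3=21/40 ∈ [3/8, 17/32) → index 3
j=4: u_4=83/120 ∈ [17/32, 3/4) → index 4
j=5: u_5=103/120 ∈ [3/4, 1) → index 5

0 2 2 3 4 5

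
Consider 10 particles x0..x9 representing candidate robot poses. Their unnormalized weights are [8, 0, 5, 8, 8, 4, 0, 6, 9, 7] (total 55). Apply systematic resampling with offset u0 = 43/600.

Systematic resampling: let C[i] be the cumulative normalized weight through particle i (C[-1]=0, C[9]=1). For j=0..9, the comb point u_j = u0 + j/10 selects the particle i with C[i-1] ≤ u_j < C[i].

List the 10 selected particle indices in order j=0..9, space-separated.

C = [8/55, 8/55, 13/55, 21/55, 29/55, 3/5, 3/5, 39/55, 48/55, 1]
j=0: u_0=43/600 ∈ [0, 8/55) → index 0
j=1: u_1=103/600 ∈ [8/55, 13/55) → index 2
j=2: u_2=163/600 ∈ [13/55, 21/55) → index 3
j=3: u_3=223/600 ∈ [13/55, 21/55) → index 3
j=4: u_4=283/600 ∈ [21/55, 29/55) → index 4
j=5: u_5=343/600 ∈ [29/55, 3/5) → index 5
j=6: u_6=403/600 ∈ [3/5, 39/55) → index 7
j=7: u_7=463/600 ∈ [39/55, 48/55) → index 8
j=8: u_8=523/600 ∈ [39/55, 48/55) → index 8
j=9: u_9=583/600 ∈ [48/55, 1) → index 9

0 2 3 3 4 5 7 8 8 9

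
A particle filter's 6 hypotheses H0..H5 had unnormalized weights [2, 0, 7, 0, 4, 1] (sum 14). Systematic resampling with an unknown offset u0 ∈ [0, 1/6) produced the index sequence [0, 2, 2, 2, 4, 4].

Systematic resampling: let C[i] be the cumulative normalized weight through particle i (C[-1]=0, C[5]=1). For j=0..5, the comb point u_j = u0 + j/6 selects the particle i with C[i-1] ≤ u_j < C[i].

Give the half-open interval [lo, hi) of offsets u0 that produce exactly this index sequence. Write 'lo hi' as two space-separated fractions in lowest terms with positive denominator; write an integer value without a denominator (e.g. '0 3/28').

C = [1/7, 1/7, 9/14, 9/14, 13/14, 1]
j=0 picked index 0: u0 ∈ [0, 1/7)
j=1 picked index 2: u0 ∈ [-1/42, 10/21)
j=2 picked index 2: u0 ∈ [-4/21, 13/42)
j=3 picked index 2: u0 ∈ [-5/14, 1/7)
j=4 picked index 4: u0 ∈ [-1/42, 11/42)
j=5 picked index 4: u0 ∈ [-4/21, 2/21)
intersection: [0, 2/21)

0 2/21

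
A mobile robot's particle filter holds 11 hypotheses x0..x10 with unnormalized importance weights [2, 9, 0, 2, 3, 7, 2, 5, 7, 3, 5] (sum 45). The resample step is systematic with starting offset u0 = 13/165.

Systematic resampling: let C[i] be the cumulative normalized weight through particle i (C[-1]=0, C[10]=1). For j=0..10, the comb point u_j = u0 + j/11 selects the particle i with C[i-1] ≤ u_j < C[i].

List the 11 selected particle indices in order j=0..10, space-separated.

C = [2/45, 11/45, 11/45, 13/45, 16/45, 23/45, 5/9, 2/3, 37/45, 8/9, 1]
j=0: u_0=13/165 ∈ [2/45, 11/45) → index 1
j=1: u_1=28/165 ∈ [2/45, 11/45) → index 1
j=2: u_2=43/165 ∈ [11/45, 13/45) → index 3
j=3: u_3=58/165 ∈ [13/45, 16/45) → index 4
j=4: u_4=73/165 ∈ [16/45, 23/45) → index 5
j=5: u_5=8/15 ∈ [23/45, 5/9) → index 6
j=6: u_6=103/165 ∈ [5/9, 2/3) → index 7
j=7: u_7=118/165 ∈ [2/3, 37/45) → index 8
j=8: u_8=133/165 ∈ [2/3, 37/45) → index 8
j=9: u_9=148/165 ∈ [8/9, 1) → index 10
j=10: u_10=163/165 ∈ [8/9, 1) → index 10

1 1 3 4 5 6 7 8 8 10 10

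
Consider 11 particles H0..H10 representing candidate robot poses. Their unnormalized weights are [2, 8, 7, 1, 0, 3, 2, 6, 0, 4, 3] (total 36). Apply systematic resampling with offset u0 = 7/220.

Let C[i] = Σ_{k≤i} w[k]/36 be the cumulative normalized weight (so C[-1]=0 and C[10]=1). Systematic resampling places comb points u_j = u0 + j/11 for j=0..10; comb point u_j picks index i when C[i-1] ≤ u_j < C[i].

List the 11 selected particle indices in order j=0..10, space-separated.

C = [1/18, 5/18, 17/36, 1/2, 1/2, 7/12, 23/36, 29/36, 29/36, 11/12, 1]
j=0: u_0=7/220 ∈ [0, 1/18) → index 0
j=1: u_1=27/220 ∈ [1/18, 5/18) → index 1
j=2: u_2=47/220 ∈ [1/18, 5/18) → index 1
j=3: u_3=67/220 ∈ [5/18, 17/36) → index 2
j=4: u_4=87/220 ∈ [5/18, 17/36) → index 2
j=5: u_5=107/220 ∈ [17/36, 1/2) → index 3
j=6: u_6=127/220 ∈ [1/2, 7/12) → index 5
j=7: u_7=147/220 ∈ [23/36, 29/36) → index 7
j=8: u_8=167/220 ∈ [23/36, 29/36) → index 7
j=9: u_9=17/20 ∈ [29/36, 11/12) → index 9
j=10: u_10=207/220 ∈ [11/12, 1) → index 10

0 1 1 2 2 3 5 7 7 9 10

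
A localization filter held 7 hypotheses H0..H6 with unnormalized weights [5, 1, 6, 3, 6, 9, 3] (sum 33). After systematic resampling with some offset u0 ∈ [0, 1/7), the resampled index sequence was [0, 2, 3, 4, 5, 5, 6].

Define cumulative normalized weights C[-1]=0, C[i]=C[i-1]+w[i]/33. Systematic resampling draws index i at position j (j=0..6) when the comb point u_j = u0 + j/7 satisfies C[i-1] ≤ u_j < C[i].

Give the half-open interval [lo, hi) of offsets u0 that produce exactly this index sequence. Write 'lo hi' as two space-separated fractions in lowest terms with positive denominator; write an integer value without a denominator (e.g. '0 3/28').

C = [5/33, 2/11, 4/11, 5/11, 7/11, 10/11, 1]
j=0 picked index 0: u0 ∈ [0, 5/33)
j=1 picked index 2: u0 ∈ [3/77, 17/77)
j=2 picked index 3: u0 ∈ [6/77, 13/77)
j=3 picked index 4: u0 ∈ [2/77, 16/77)
j=4 picked index 5: u0 ∈ [5/77, 26/77)
j=5 picked index 5: u0 ∈ [-6/77, 15/77)
j=6 picked index 6: u0 ∈ [4/77, 1/7)
intersection: [6/77, 1/7)

6/77 1/7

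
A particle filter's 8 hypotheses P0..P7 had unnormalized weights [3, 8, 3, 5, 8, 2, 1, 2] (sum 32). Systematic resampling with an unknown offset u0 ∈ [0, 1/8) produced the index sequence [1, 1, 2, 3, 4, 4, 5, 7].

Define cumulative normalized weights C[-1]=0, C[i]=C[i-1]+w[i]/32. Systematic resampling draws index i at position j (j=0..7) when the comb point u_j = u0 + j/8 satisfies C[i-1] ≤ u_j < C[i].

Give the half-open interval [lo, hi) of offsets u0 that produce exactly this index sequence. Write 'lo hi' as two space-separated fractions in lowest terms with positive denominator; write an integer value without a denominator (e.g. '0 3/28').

C = [3/32, 11/32, 7/16, 19/32, 27/32, 29/32, 15/16, 1]
j=0 picked index 1: u0 ∈ [3/32, 11/32)
j=1 picked index 1: u0 ∈ [-1/32, 7/32)
j=2 picked index 2: u0 ∈ [3/32, 3/16)
j=3 picked index 3: u0 ∈ [1/16, 7/32)
j=4 picked index 4: u0 ∈ [3/32, 11/32)
j=5 picked index 4: u0 ∈ [-1/32, 7/32)
j=6 picked index 5: u0 ∈ [3/32, 5/32)
j=7 picked index 7: u0 ∈ [1/16, 1/8)
intersection: [3/32, 1/8)

3/32 1/8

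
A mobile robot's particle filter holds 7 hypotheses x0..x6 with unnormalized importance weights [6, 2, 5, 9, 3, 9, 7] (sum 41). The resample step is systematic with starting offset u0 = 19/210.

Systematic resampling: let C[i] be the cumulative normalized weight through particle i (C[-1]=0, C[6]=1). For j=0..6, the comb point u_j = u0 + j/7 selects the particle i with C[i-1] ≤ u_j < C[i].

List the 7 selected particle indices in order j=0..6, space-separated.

C = [6/41, 8/41, 13/41, 22/41, 25/41, 34/41, 1]
j=0: u_0=19/210 ∈ [0, 6/41) → index 0
j=1: u_1=7/30 ∈ [8/41, 13/41) → index 2
j=2: u_2=79/210 ∈ [13/41, 22/41) → index 3
j=3: u_3=109/210 ∈ [13/41, 22/41) → index 3
j=4: u_4=139/210 ∈ [25/41, 34/41) → index 5
j=5: u_5=169/210 ∈ [25/41, 34/41) → index 5
j=6: u_6=199/210 ∈ [34/41, 1) → index 6

0 2 3 3 5 5 6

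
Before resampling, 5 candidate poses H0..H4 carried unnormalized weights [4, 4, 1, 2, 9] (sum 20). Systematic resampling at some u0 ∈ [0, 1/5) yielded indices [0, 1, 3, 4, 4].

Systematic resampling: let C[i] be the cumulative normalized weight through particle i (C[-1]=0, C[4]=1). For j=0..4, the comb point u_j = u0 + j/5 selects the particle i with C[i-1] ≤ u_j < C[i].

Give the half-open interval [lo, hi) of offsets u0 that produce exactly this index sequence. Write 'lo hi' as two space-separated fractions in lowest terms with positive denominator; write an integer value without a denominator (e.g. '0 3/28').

C = [1/5, 2/5, 9/20, 11/20, 1]
j=0 picked index 0: u0 ∈ [0, 1/5)
j=1 picked index 1: u0 ∈ [0, 1/5)
j=2 picked index 3: u0 ∈ [1/20, 3/20)
j=3 picked index 4: u0 ∈ [-1/20, 2/5)
j=4 picked index 4: u0 ∈ [-1/4, 1/5)
intersection: [1/20, 3/20)

1/20 3/20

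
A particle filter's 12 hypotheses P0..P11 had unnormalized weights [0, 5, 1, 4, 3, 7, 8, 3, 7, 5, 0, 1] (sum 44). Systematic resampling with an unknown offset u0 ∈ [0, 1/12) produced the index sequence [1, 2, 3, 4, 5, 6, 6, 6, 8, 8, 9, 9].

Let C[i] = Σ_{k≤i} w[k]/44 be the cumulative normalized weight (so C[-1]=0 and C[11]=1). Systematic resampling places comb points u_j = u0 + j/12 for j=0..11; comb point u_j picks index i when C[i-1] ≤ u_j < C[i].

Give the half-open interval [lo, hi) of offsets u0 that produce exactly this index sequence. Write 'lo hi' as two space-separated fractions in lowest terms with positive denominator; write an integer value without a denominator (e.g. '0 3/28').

5/132 1/22

C = [0, 5/44, 3/22, 5/22, 13/44, 5/11, 7/11, 31/44, 19/22, 43/44, 43/44, 1]
j=0 picked index 1: u0 ∈ [0, 5/44)
j=1 picked index 2: u0 ∈ [1/33, 7/132)
j=2 picked index 3: u0 ∈ [-1/33, 2/33)
j=3 picked index 4: u0 ∈ [-1/44, 1/22)
j=4 picked index 5: u0 ∈ [-5/132, 4/33)
j=5 picked index 6: u0 ∈ [5/132, 29/132)
j=6 picked index 6: u0 ∈ [-1/22, 3/22)
j=7 picked index 6: u0 ∈ [-17/132, 7/132)
j=8 picked index 8: u0 ∈ [5/132, 13/66)
j=9 picked index 8: u0 ∈ [-1/22, 5/44)
j=10 picked index 9: u0 ∈ [1/33, 19/132)
j=11 picked index 9: u0 ∈ [-7/132, 2/33)
intersection: [5/132, 1/22)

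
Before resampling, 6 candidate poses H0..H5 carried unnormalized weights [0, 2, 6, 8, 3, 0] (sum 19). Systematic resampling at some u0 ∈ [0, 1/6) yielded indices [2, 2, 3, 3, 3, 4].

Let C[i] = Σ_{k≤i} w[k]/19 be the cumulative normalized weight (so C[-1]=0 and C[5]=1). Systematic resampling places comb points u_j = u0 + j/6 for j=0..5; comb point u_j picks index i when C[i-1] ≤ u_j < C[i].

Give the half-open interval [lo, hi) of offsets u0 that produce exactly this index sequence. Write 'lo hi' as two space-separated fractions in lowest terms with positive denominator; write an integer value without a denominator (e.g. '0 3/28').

C = [0, 2/19, 8/19, 16/19, 1, 1]
j=0 picked index 2: u0 ∈ [2/19, 8/19)
j=1 picked index 2: u0 ∈ [-7/114, 29/114)
j=2 picked index 3: u0 ∈ [5/57, 29/57)
j=3 picked index 3: u0 ∈ [-3/38, 13/38)
j=4 picked index 3: u0 ∈ [-14/57, 10/57)
j=5 picked index 4: u0 ∈ [1/114, 1/6)
intersection: [2/19, 1/6)

2/19 1/6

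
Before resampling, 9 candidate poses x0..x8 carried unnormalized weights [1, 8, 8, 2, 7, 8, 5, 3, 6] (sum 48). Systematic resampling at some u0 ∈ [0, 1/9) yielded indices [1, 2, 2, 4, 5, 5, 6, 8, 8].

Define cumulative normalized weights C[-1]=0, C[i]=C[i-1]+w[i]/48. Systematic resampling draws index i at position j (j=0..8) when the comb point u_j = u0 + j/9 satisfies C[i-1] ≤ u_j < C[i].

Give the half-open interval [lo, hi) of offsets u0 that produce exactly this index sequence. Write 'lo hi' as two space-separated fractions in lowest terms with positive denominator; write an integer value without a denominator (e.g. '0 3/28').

7/72 1/9

C = [1/48, 3/16, 17/48, 19/48, 13/24, 17/24, 13/16, 7/8, 1]
j=0 picked index 1: u0 ∈ [1/48, 3/16)
j=1 picked index 2: u0 ∈ [11/144, 35/144)
j=2 picked index 2: u0 ∈ [-5/144, 19/144)
j=3 picked index 4: u0 ∈ [1/16, 5/24)
j=4 picked index 5: u0 ∈ [7/72, 19/72)
j=5 picked index 5: u0 ∈ [-1/72, 11/72)
j=6 picked index 6: u0 ∈ [1/24, 7/48)
j=7 picked index 8: u0 ∈ [7/72, 2/9)
j=8 picked index 8: u0 ∈ [-1/72, 1/9)
intersection: [7/72, 1/9)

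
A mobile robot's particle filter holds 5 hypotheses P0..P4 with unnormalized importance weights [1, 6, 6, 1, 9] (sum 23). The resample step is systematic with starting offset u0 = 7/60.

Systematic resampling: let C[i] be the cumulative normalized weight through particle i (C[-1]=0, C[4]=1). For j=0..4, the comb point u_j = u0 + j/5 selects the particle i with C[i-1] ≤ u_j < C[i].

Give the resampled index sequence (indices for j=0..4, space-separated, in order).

C = [1/23, 7/23, 13/23, 14/23, 1]
j=0: u_0=7/60 ∈ [1/23, 7/23) → index 1
j=1: u_1=19/60 ∈ [7/23, 13/23) → index 2
j=2: u_2=31/60 ∈ [7/23, 13/23) → index 2
j=3: u_3=43/60 ∈ [14/23, 1) → index 4
j=4: u_4=11/12 ∈ [14/23, 1) → index 4

1 2 2 4 4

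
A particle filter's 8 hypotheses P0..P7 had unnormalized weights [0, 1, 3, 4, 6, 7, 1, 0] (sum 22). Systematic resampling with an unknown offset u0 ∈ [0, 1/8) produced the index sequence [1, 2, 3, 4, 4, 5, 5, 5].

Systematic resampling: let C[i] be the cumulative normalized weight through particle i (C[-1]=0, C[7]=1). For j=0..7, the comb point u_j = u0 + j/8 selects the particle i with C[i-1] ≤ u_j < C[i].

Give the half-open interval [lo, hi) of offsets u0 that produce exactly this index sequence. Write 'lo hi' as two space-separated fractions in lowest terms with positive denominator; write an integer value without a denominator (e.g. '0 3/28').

1/88 1/22

C = [0, 1/22, 2/11, 4/11, 7/11, 21/22, 1, 1]
j=0 picked index 1: u0 ∈ [0, 1/22)
j=1 picked index 2: u0 ∈ [-7/88, 5/88)
j=2 picked index 3: u0 ∈ [-3/44, 5/44)
j=3 picked index 4: u0 ∈ [-1/88, 23/88)
j=4 picked index 4: u0 ∈ [-3/22, 3/22)
j=5 picked index 5: u0 ∈ [1/88, 29/88)
j=6 picked index 5: u0 ∈ [-5/44, 9/44)
j=7 picked index 5: u0 ∈ [-21/88, 7/88)
intersection: [1/88, 1/22)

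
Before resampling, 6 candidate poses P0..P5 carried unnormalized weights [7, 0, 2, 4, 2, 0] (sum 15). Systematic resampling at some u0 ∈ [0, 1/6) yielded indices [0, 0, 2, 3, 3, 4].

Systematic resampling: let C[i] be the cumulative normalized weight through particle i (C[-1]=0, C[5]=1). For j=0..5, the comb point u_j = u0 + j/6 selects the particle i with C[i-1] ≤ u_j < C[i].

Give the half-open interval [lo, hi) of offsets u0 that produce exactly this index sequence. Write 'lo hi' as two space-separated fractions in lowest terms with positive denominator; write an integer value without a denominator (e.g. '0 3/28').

2/15 1/6

C = [7/15, 7/15, 3/5, 13/15, 1, 1]
j=0 picked index 0: u0 ∈ [0, 7/15)
j=1 picked index 0: u0 ∈ [-1/6, 3/10)
j=2 picked index 2: u0 ∈ [2/15, 4/15)
j=3 picked index 3: u0 ∈ [1/10, 11/30)
j=4 picked index 3: u0 ∈ [-1/15, 1/5)
j=5 picked index 4: u0 ∈ [1/30, 1/6)
intersection: [2/15, 1/6)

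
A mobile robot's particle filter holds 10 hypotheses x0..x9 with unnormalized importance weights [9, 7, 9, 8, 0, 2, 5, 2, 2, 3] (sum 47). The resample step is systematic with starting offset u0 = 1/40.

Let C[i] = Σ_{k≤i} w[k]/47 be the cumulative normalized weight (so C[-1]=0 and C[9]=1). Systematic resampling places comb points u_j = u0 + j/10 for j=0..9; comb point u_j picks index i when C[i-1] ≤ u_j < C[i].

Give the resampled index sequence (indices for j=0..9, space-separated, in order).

0 0 1 1 2 2 3 5 6 8

C = [9/47, 16/47, 25/47, 33/47, 33/47, 35/47, 40/47, 42/47, 44/47, 1]
j=0: u_0=1/40 ∈ [0, 9/47) → index 0
j=1: u_1=1/8 ∈ [0, 9/47) → index 0
j=2: u_2=9/40 ∈ [9/47, 16/47) → index 1
j=3: u_3=13/40 ∈ [9/47, 16/47) → index 1
j=4: u_4=17/40 ∈ [16/47, 25/47) → index 2
j=5: u_5=21/40 ∈ [16/47, 25/47) → index 2
j=6: u_6=5/8 ∈ [25/47, 33/47) → index 3
j=7: u_7=29/40 ∈ [33/47, 35/47) → index 5
j=8: u_8=33/40 ∈ [35/47, 40/47) → index 6
j=9: u_9=37/40 ∈ [42/47, 44/47) → index 8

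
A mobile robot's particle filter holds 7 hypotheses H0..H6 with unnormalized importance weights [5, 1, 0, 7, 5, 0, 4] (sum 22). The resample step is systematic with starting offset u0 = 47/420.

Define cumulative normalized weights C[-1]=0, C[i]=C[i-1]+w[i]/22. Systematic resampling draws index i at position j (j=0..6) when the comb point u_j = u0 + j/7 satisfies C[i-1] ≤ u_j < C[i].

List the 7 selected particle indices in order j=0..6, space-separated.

0 1 3 3 4 6 6

C = [5/22, 3/11, 3/11, 13/22, 9/11, 9/11, 1]
j=0: u_0=47/420 ∈ [0, 5/22) → index 0
j=1: u_1=107/420 ∈ [5/22, 3/11) → index 1
j=2: u_2=167/420 ∈ [3/11, 13/22) → index 3
j=3: u_3=227/420 ∈ [3/11, 13/22) → index 3
j=4: u_4=41/60 ∈ [13/22, 9/11) → index 4
j=5: u_5=347/420 ∈ [9/11, 1) → index 6
j=6: u_6=407/420 ∈ [9/11, 1) → index 6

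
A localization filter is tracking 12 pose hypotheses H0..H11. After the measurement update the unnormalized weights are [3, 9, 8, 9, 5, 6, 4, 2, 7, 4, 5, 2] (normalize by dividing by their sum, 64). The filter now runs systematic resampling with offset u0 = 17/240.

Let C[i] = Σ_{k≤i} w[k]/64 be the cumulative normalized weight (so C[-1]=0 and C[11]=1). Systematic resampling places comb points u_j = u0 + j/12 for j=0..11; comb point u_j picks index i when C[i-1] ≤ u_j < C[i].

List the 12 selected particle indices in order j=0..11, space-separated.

C = [3/64, 3/16, 5/16, 29/64, 17/32, 5/8, 11/16, 23/32, 53/64, 57/64, 31/32, 1]
j=0: u_0=17/240 ∈ [3/64, 3/16) → index 1
j=1: u_1=37/240 ∈ [3/64, 3/16) → index 1
j=2: u_2=19/80 ∈ [3/16, 5/16) → index 2
j=3: u_3=77/240 ∈ [5/16, 29/64) → index 3
j=4: u_4=97/240 ∈ [5/16, 29/64) → index 3
j=5: u_5=39/80 ∈ [29/64, 17/32) → index 4
j=6: u_6=137/240 ∈ [17/32, 5/8) → index 5
j=7: u_7=157/240 ∈ [5/8, 11/16) → index 6
j=8: u_8=59/80 ∈ [23/32, 53/64) → index 8
j=9: u_9=197/240 ∈ [23/32, 53/64) → index 8
j=10: u_10=217/240 ∈ [57/64, 31/32) → index 10
j=11: u_11=79/80 ∈ [31/32, 1) → index 11

1 1 2 3 3 4 5 6 8 8 10 11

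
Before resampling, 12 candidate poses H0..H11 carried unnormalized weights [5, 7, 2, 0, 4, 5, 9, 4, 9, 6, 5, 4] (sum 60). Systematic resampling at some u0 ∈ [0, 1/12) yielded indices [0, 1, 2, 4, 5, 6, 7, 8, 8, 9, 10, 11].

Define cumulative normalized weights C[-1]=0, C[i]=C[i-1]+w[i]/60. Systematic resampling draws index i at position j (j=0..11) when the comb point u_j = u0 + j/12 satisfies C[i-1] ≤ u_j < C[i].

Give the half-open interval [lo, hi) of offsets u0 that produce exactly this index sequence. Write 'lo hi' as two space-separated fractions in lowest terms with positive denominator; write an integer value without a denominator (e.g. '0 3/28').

C = [1/12, 1/5, 7/30, 7/30, 3/10, 23/60, 8/15, 3/5, 3/4, 17/20, 14/15, 1]
j=0 picked index 0: u0 ∈ [0, 1/12)
j=1 picked index 1: u0 ∈ [0, 7/60)
j=2 picked index 2: u0 ∈ [1/30, 1/15)
j=3 picked index 4: u0 ∈ [-1/60, 1/20)
j=4 picked index 5: u0 ∈ [-1/30, 1/20)
j=5 picked index 6: u0 ∈ [-1/30, 7/60)
j=6 picked index 7: u0 ∈ [1/30, 1/10)
j=7 picked index 8: u0 ∈ [1/60, 1/6)
j=8 picked index 8: u0 ∈ [-1/15, 1/12)
j=9 picked index 9: u0 ∈ [0, 1/10)
j=10 picked index 10: u0 ∈ [1/60, 1/10)
j=11 picked index 11: u0 ∈ [1/60, 1/12)
intersection: [1/30, 1/20)

1/30 1/20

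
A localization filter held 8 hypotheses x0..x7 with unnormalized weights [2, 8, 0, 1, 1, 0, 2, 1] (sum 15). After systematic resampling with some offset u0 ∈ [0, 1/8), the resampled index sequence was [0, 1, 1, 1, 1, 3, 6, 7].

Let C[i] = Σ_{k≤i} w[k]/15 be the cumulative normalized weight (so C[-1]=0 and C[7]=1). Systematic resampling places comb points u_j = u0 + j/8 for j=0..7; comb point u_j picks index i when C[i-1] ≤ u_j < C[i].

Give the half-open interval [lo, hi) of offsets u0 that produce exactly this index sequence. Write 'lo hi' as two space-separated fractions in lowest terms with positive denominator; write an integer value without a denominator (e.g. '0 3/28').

7/120 13/120

C = [2/15, 2/3, 2/3, 11/15, 4/5, 4/5, 14/15, 1]
j=0 picked index 0: u0 ∈ [0, 2/15)
j=1 picked index 1: u0 ∈ [1/120, 13/24)
j=2 picked index 1: u0 ∈ [-7/60, 5/12)
j=3 picked index 1: u0 ∈ [-29/120, 7/24)
j=4 picked index 1: u0 ∈ [-11/30, 1/6)
j=5 picked index 3: u0 ∈ [1/24, 13/120)
j=6 picked index 6: u0 ∈ [1/20, 11/60)
j=7 picked index 7: u0 ∈ [7/120, 1/8)
intersection: [7/120, 13/120)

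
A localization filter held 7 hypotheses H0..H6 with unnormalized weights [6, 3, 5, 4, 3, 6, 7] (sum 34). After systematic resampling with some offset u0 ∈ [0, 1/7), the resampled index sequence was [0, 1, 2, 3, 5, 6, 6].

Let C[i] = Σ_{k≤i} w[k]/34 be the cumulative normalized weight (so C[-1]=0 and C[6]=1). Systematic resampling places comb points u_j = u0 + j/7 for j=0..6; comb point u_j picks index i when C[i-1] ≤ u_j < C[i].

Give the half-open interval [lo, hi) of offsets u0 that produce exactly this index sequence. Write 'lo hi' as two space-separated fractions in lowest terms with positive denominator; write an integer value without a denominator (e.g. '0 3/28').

19/238 12/119

C = [3/17, 9/34, 7/17, 9/17, 21/34, 27/34, 1]
j=0 picked index 0: u0 ∈ [0, 3/17)
j=1 picked index 1: u0 ∈ [4/119, 29/238)
j=2 picked index 2: u0 ∈ [-5/238, 15/119)
j=3 picked index 3: u0 ∈ [-2/119, 12/119)
j=4 picked index 5: u0 ∈ [11/238, 53/238)
j=5 picked index 6: u0 ∈ [19/238, 2/7)
j=6 picked index 6: u0 ∈ [-15/238, 1/7)
intersection: [19/238, 12/119)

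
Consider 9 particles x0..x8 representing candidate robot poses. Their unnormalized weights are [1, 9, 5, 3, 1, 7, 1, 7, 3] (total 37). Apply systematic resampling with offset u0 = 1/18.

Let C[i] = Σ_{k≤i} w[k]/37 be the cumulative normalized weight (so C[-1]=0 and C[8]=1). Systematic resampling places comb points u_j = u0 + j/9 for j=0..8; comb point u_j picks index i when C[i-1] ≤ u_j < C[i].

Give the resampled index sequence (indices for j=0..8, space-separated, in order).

C = [1/37, 10/37, 15/37, 18/37, 19/37, 26/37, 27/37, 34/37, 1]
j=0: u_0=1/18 ∈ [1/37, 10/37) → index 1
j=1: u_1=1/6 ∈ [1/37, 10/37) → index 1
j=2: u_2=5/18 ∈ [10/37, 15/37) → index 2
j=3: u_3=7/18 ∈ [10/37, 15/37) → index 2
j=4: u_4=1/2 ∈ [18/37, 19/37) → index 4
j=5: u_5=11/18 ∈ [19/37, 26/37) → index 5
j=6: u_6=13/18 ∈ [26/37, 27/37) → index 6
j=7: u_7=5/6 ∈ [27/37, 34/37) → index 7
j=8: u_8=17/18 ∈ [34/37, 1) → index 8

1 1 2 2 4 5 6 7 8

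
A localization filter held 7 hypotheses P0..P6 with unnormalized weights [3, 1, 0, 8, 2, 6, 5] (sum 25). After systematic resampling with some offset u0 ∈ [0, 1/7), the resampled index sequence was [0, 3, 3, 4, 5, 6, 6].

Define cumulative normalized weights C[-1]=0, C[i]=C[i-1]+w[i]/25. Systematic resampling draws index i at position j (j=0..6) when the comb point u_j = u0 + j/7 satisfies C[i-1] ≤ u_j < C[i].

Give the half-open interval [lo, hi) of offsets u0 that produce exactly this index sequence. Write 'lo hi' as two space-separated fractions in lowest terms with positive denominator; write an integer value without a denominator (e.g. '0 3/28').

C = [3/25, 4/25, 4/25, 12/25, 14/25, 4/5, 1]
j=0 picked index 0: u0 ∈ [0, 3/25)
j=1 picked index 3: u0 ∈ [3/175, 59/175)
j=2 picked index 3: u0 ∈ [-22/175, 34/175)
j=3 picked index 4: u0 ∈ [9/175, 23/175)
j=4 picked index 5: u0 ∈ [-2/175, 8/35)
j=5 picked index 6: u0 ∈ [3/35, 2/7)
j=6 picked index 6: u0 ∈ [-2/35, 1/7)
intersection: [3/35, 3/25)

3/35 3/25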